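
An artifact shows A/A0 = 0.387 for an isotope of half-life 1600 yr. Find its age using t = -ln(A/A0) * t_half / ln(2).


lambda = ln(2) / t_half = ln(2) / 1600 = 4.332170e-04 /yr
t = -ln(A/A0) / lambda
t = -ln(0.387) / 4.332170e-04
t = 2191.4 yr

2191.4


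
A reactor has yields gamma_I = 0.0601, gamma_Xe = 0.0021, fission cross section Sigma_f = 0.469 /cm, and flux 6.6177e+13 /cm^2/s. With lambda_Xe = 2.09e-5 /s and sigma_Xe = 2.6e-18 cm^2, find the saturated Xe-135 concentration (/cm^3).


Xe_eq = (gamma_I + gamma_Xe) * Sigma_f * phi / (lambda_Xe + sigma_Xe * phi)
Numerator = (0.0601 + 0.0021) * 0.469 * 6.6177e+13 = 1.930502e+12
Denominator = 2.09e-5 + 2.6e-18 * 6.6177e+13 = 1.929602e-04
Xe_eq = 1.930502e+12 / 1.929602e-04 = 1.0005e+16 /cm^3

1.0005e+16


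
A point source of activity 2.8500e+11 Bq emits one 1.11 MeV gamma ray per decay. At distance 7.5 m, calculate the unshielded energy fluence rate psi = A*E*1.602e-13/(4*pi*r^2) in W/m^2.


psi = A * E * 1.602e-13 / (4*pi*r^2)
psi = 2.8500e+11 * 1.11 * 1.602e-13 / (4*pi*7.5^2)
psi = 7.1697e-05 W/m^2

7.1697e-05


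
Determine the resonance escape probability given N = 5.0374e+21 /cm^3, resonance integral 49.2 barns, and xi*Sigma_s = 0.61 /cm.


p = exp(-N * I * 1e-24 / (xi*Sigma_s))
p = exp(-5.0374e+21 * 49.2 * 1e-24 / 0.61)
p = 0.66611

0.66611


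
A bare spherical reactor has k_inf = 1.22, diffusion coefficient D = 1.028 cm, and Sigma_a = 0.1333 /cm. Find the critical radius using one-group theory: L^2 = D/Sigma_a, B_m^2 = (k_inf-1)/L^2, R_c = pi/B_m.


L^2 = D / Sigma_a = 1.028 / 0.1333 = 7.711928 cm^2
B_m^2 = (k_inf - 1) / L^2 = (1.22 - 1) / 7.711928 = 0.02852724 /cm^2
For a bare sphere: B_g = pi/R, so R_c = pi / sqrt(B_m^2)
R_c = pi / sqrt(0.02852724) = 18.600 cm

18.600


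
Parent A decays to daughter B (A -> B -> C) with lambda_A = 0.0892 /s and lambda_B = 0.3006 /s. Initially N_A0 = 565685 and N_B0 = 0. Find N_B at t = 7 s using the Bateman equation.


N_B(t) = lambda_A * N_A0 / (lambda_B - lambda_A) * [exp(-lambda_A*t) - exp(-lambda_B*t)]
exp(-0.0892*7) = 0.5355827; exp(-0.3006*7) = 0.1219432
N_B = 0.0892 * 565685 / (0.3006 - 0.0892) * (0.5355827 - 0.1219432)
N_B = 98732

98732


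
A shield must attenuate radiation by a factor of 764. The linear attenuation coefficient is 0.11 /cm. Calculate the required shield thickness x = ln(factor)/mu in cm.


x = ln(factor) / mu
x = ln(764) / 0.11
x = 60.351 cm

60.351


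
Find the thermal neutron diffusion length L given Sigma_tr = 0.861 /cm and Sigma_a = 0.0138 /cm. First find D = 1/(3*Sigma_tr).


D = 1 / (3 * Sigma_tr) = 1 / (3 * 0.861) = 0.3871467 cm
L = sqrt(D / Sigma_a)
L = sqrt(0.3871467 / 0.0138)
L = 5.2966 cm

5.2966


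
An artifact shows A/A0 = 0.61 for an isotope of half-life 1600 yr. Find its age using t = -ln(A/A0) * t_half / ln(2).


lambda = ln(2) / t_half = ln(2) / 1600 = 4.332170e-04 /yr
t = -ln(A/A0) / lambda
t = -ln(0.61) / 4.332170e-04
t = 1141.0 yr

1141.0


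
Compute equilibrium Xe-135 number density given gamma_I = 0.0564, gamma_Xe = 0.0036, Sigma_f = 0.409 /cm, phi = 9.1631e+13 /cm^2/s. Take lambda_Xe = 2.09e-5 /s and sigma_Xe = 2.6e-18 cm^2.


Xe_eq = (gamma_I + gamma_Xe) * Sigma_f * phi / (lambda_Xe + sigma_Xe * phi)
Numerator = (0.0564 + 0.0036) * 0.409 * 9.1631e+13 = 2.248625e+12
Denominator = 2.09e-5 + 2.6e-18 * 9.1631e+13 = 2.591406e-04
Xe_eq = 2.248625e+12 / 2.591406e-04 = 8.6772e+15 /cm^3

8.6772e+15


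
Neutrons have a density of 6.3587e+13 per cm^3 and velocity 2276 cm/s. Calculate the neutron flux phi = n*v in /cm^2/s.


phi = n * v
phi = 6.3587e+13 * 2276
phi = 1.4472e+17 /cm^2/s

1.4472e+17


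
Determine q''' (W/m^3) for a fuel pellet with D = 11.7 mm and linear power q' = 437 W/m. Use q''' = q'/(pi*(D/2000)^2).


r = D / 2 / 1000 = 11.7 / 2 / 1000 = 0.00585 m
q''' = q' / (pi * r^2)
q''' = 437 / (pi * 0.00585^2)
q''' = 4.0646e+06 W/m^3

4.0646e+06


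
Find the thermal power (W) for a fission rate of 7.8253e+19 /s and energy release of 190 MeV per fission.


P = fission_rate * E_MeV * 1.602e-13
P = 7.8253e+19 * 190 * 1.602e-13
P = 2.3819e+09 W

2.3819e+09


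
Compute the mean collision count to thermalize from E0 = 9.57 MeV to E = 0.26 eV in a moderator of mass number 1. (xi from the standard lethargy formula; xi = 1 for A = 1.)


xi = 1 + (A-1)^2/(2A)*ln((A-1)/(A+1)) = 1 (for A = 1)
n = ln(E0/E) / xi
n = ln(9.57e6 / 0.26) / 1
n = ln(3.680769e+07) / 1 = 17.421

17.421


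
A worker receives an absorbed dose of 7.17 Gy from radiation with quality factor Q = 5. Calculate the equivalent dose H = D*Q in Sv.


H = D * Q
H = 7.17 * 5
H = 35.850 Sv

35.850


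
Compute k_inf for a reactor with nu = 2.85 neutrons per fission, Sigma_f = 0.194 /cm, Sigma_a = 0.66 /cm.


k_inf = nu * Sigma_f / Sigma_a
k_inf = 2.85 * 0.194 / 0.66
k_inf = 0.83773

0.83773


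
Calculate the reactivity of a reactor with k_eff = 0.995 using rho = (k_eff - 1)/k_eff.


rho = (k_eff - 1) / k_eff
rho = (0.995 - 1) / 0.995
rho = -0.0050251

-0.0050251


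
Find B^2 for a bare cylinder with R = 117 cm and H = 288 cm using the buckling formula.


B^2 = (2.405/R)^2 + (pi/H)^2
B^2 = (2.405/117)^2 + (pi/288)^2
B^2 = 5.4152e-04 /cm^2

5.4152e-04


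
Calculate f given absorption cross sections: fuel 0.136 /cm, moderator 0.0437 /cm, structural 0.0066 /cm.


f = Sigma_a_fuel / (Sigma_a_fuel + Sigma_a_mod + Sigma_a_other)
f = 0.136 / (0.136 + 0.0437 + 0.0066)
f = 0.73001

0.73001


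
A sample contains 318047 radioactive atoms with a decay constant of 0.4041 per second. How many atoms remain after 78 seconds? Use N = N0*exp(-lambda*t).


N = N0 * exp(-lambda * t)
N = 318047 * exp(-0.4041 * 78)
N = 6.5105e-09

6.5105e-09


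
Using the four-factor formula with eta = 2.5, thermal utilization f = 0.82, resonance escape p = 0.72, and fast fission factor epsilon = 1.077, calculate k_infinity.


k_inf = eta * f * p * epsilon
k_inf = 2.5 * 0.82 * 0.72 * 1.077
k_inf = 1.5897

1.5897


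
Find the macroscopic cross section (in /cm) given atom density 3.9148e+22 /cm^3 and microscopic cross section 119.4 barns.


Sigma = N * sigma_barns * 1e-24
Sigma = 3.9148e+22 * 119.4 * 1e-24
Sigma = 4.6743 /cm

4.6743


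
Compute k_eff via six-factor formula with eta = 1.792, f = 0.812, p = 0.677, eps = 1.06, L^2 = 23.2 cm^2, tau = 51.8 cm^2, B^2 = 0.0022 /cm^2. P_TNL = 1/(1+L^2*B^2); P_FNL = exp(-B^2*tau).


k_inf = eta*f*p*eps = 1.792*0.812*0.677*1.06 = 1.044212
P_TNL = 1/(1 + L^2*B^2) = 1/(1 + 23.2*0.0022) = 0.9514386
P_FNL = exp(-B^2*tau) = exp(-0.0022*51.8) = 0.8922936
k_eff = k_inf * P_TNL * P_FNL = 1.044212 * 0.9514386 * 0.8922936
k_eff = 0.88650

0.88650


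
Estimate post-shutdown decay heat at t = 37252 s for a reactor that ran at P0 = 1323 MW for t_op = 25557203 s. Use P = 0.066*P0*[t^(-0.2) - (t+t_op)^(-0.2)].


P/P0 = 0.066 * [t^(-0.2) - (t + t_op)^(-0.2)]
P/P0 = 0.066 * [37252^(-0.2) - (37252 + 25557203)^(-0.2)]
P/P0 = 0.066 * [0.1218344 - 0.03298913] = 0.005863788
P = 1323 * 0.005863788 = 7.7578 MW

7.7578


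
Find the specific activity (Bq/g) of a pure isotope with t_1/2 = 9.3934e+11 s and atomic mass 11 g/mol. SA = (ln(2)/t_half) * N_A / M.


lambda = ln(2) / t_half = ln(2) / 9.3934e+11 = 7.379087e-13 /s
SA = lambda * N_A / M
SA = 7.379087e-13 * 6.022e23 / 11
SA = 4.0397e+10 Bq/g

4.0397e+10


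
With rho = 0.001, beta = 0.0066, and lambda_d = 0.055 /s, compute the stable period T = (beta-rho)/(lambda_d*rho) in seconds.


T = (beta - rho) / (lambda_d * rho)
T = (0.0066 - 0.001) / (0.055 * 0.001)
T = 101.82 s

101.82


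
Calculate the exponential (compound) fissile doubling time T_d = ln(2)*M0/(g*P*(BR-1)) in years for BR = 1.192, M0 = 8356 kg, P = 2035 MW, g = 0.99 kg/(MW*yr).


Breeding gain G = BR - 1 = 1.192 - 1 = 0.192
Fissile production rate = g * P * G = 0.99 * 2035 * 0.192 = 386.8128 kg/yr
T_d = ln(2) * M0 / (g * P * G)
T_d = ln(2) * 8356 / 386.8128 = 14.973 yr

14.973


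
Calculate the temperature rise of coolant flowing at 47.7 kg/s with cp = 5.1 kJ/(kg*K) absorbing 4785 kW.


dT = Q / (m_dot * cp)
dT = 4785 / (47.7 * 5.1)
dT = 19.670 C

19.670


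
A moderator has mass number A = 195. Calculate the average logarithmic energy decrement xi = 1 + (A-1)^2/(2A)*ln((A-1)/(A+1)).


xi = 1 + (A-1)^2/(2A) * ln((A-1)/(A+1))
xi = 1 + (195-1)^2/(2*195) * ln((195-1)/(195 +1))
xi = 0.010221

0.010221


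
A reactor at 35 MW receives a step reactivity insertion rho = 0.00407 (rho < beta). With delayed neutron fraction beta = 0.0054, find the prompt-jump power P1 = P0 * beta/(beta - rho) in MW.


P1/P0 = beta / (beta - rho)
P1/P0 = 0.0054 / (0.0054 - 0.00407) = 4.060150
P1 = 35 * 4.060150 = 142.11 MW

142.11


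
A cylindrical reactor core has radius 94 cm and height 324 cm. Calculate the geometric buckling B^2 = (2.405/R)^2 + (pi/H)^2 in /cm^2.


B^2 = (2.405/R)^2 + (pi/H)^2
B^2 = (2.405/94)^2 + (pi/324)^2
B^2 = 7.4862e-04 /cm^2

7.4862e-04


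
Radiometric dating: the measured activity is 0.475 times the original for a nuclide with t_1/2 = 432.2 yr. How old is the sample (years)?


lambda = ln(2) / t_half = ln(2) / 432.2 = 0.001603765 /yr
t = -ln(A/A0) / lambda
t = -ln(0.475) / 0.001603765
t = 464.18 yr

464.18


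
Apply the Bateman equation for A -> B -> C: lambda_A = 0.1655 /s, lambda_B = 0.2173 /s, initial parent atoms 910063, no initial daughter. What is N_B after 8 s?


N_B(t) = lambda_A * N_A0 / (lambda_B - lambda_A) * [exp(-lambda_A*t) - exp(-lambda_B*t)]
exp(-0.1655*8) = 0.2660689; exp(-0.2173*8) = 0.1758015
N_B = 0.1655 * 910063 / (0.2173 - 0.1655) * (0.2660689 - 0.1758015)
N_B = 262465

262465


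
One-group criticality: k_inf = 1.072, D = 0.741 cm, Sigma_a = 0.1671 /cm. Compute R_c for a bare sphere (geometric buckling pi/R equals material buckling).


L^2 = D / Sigma_a = 0.741 / 0.1671 = 4.434470 cm^2
B_m^2 = (k_inf - 1) / L^2 = (1.072 - 1) / 4.434470 = 0.01623644 /cm^2
For a bare sphere: B_g = pi/R, so R_c = pi / sqrt(B_m^2)
R_c = pi / sqrt(0.01623644) = 24.655 cm

24.655


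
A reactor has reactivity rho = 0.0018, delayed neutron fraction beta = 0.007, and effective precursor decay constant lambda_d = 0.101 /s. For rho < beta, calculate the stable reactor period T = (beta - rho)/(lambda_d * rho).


T = (beta - rho) / (lambda_d * rho)
T = (0.007 - 0.0018) / (0.101 * 0.0018)
T = 28.603 s

28.603


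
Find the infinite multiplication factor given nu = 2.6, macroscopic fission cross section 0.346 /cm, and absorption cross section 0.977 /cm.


k_inf = nu * Sigma_f / Sigma_a
k_inf = 2.6 * 0.346 / 0.977
k_inf = 0.92078

0.92078


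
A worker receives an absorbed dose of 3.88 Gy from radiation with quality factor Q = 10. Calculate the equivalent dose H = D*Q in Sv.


H = D * Q
H = 3.88 * 10
H = 38.800 Sv

38.800


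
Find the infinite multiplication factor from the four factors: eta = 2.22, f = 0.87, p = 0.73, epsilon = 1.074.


k_inf = eta * f * p * epsilon
k_inf = 2.22 * 0.87 * 0.73 * 1.074
k_inf = 1.5143

1.5143


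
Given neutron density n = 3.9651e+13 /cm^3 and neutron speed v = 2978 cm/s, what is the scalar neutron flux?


phi = n * v
phi = 3.9651e+13 * 2978
phi = 1.1808e+17 /cm^2/s

1.1808e+17


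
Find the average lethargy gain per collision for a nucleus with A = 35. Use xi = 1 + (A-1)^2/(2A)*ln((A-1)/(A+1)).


xi = 1 + (A-1)^2/(2A) * ln((A-1)/(A+1))
xi = 1 + (35-1)^2/(2*35) * ln((35-1)/(35 +1))
xi = 0.056070

0.056070


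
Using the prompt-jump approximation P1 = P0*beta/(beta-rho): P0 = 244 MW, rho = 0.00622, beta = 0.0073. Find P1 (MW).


P1/P0 = beta / (beta - rho)
P1/P0 = 0.0073 / (0.0073 - 0.00622) = 6.759259
P1 = 244 * 6.759259 = 1649.3 MW

1649.3


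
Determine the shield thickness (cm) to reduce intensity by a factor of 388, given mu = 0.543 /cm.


x = ln(factor) / mu
x = ln(388) / 0.543
x = 10.978 cm

10.978


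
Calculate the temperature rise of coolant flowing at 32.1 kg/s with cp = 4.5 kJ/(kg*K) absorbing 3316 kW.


dT = Q / (m_dot * cp)
dT = 3316 / (32.1 * 4.5)
dT = 22.956 C

22.956


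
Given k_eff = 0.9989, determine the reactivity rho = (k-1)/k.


rho = (k_eff - 1) / k_eff
rho = (0.9989 - 1) / 0.9989
rho = -0.0011012

-0.0011012


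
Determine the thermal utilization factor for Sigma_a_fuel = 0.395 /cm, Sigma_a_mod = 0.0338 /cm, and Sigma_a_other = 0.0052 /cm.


f = Sigma_a_fuel / (Sigma_a_fuel + Sigma_a_mod + Sigma_a_other)
f = 0.395 / (0.395 + 0.0338 + 0.0052)
f = 0.91014

0.91014


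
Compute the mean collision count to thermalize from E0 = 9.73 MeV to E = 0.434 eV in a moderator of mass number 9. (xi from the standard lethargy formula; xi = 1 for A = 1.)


xi = 1 + (A-1)^2/(2A)*ln((A-1)/(A+1)) = 0.2066007 (for A = 9)
n = ln(E0/E) / xi
n = ln(9.73e6 / 0.434) / 0.2066007
n = ln(2.241935e+07) / 0.2066007 = 81.923

81.923


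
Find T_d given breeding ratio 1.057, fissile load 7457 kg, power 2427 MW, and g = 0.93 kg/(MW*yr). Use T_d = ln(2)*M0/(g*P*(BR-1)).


Breeding gain G = BR - 1 = 1.057 - 1 = 0.057
Fissile production rate = g * P * G = 0.93 * 2427 * 0.057 = 128.65527 kg/yr
T_d = ln(2) * M0 / (g * P * G)
T_d = ln(2) * 7457 / 128.65527 = 40.176 yr

40.176


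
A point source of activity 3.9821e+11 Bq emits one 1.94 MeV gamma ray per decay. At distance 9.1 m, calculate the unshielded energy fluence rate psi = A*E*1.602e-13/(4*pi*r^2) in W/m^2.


psi = A * E * 1.602e-13 / (4*pi*r^2)
psi = 3.9821e+11 * 1.94 * 1.602e-13 / (4*pi*9.1^2)
psi = 1.1893e-04 W/m^2

1.1893e-04


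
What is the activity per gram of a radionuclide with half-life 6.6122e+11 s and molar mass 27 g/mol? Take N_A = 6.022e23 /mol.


lambda = ln(2) / t_half = ln(2) / 6.6122e+11 = 1.048285e-12 /s
SA = lambda * N_A / M
SA = 1.048285e-12 * 6.022e23 / 27
SA = 2.3381e+10 Bq/g

2.3381e+10


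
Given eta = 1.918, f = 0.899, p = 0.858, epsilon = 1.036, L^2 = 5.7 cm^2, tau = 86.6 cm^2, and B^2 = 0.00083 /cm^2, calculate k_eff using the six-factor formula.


k_inf = eta*f*p*eps = 1.918*0.899*0.858*1.036 = 1.532694
P_TNL = 1/(1 + L^2*B^2) = 1/(1 + 5.7*0.00083) = 0.9952913
P_FNL = exp(-B^2*tau) = exp(-0.00083*86.6) = 0.9306444
k_eff = k_inf * P_TNL * P_FNL = 1.532694 * 0.9952913 * 0.9306444
k_eff = 1.4197

1.4197


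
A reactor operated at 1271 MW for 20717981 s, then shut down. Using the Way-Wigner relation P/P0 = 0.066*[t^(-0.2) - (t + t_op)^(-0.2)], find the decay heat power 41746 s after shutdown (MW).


P/P0 = 0.066 * [t^(-0.2) - (t + t_op)^(-0.2)]
P/P0 = 0.066 * [41746^(-0.2) - (41746 + 20717981)^(-0.2)]
P/P0 = 0.066 * [0.1190905 - 0.03439978] = 0.005589588
P = 1271 * 0.005589588 = 7.1044 MW

7.1044


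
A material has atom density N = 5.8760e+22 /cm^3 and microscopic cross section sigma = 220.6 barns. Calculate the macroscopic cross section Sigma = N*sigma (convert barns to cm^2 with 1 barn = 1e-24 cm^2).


Sigma = N * sigma_barns * 1e-24
Sigma = 5.8760e+22 * 220.6 * 1e-24
Sigma = 12.962 /cm

12.962


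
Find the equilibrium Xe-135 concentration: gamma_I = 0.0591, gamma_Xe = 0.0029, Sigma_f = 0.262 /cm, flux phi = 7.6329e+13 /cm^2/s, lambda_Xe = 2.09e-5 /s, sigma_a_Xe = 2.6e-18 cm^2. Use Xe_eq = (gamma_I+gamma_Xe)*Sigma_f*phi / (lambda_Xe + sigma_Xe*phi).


Xe_eq = (gamma_I + gamma_Xe) * Sigma_f * phi / (lambda_Xe + sigma_Xe * phi)
Numerator = (0.0591 + 0.0029) * 0.262 * 7.6329e+13 = 1.239888e+12
Denominator = 2.09e-5 + 2.6e-18 * 7.6329e+13 = 2.193554e-04
Xe_eq = 1.239888e+12 / 2.193554e-04 = 5.6524e+15 /cm^3

5.6524e+15


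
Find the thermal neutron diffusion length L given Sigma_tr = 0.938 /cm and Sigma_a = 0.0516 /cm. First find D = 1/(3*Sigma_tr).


D = 1 / (3 * Sigma_tr) = 1 / (3 * 0.938) = 0.3553660 cm
L = sqrt(D / Sigma_a)
L = sqrt(0.3553660 / 0.0516)
L = 2.6243 cm

2.6243


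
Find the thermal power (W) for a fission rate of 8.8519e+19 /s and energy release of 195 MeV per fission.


P = fission_rate * E_MeV * 1.602e-13
P = 8.8519e+19 * 195 * 1.602e-13
P = 2.7652e+09 W

2.7652e+09


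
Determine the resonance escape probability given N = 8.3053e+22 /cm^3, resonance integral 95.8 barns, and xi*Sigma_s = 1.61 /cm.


p = exp(-N * I * 1e-24 / (xi*Sigma_s))
p = exp(-8.3053e+22 * 95.8 * 1e-24 / 1.61)
p = 0.0071409

0.0071409


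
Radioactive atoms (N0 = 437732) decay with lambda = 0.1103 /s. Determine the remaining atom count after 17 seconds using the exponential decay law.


N = N0 * exp(-lambda * t)
N = 437732 * exp(-0.1103 * 17)
N = 67122

67122


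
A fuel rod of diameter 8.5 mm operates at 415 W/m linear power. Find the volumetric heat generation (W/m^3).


r = D / 2 / 1000 = 8.5 / 2 / 1000 = 0.00425 m
q''' = q' / (pi * r^2)
q''' = 415 / (pi * 0.00425^2)
q''' = 7.3134e+06 W/m^3

7.3134e+06


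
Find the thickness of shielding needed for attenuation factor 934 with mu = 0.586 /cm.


x = ln(factor) / mu
x = ln(934) / 0.586
x = 11.671 cm

11.671


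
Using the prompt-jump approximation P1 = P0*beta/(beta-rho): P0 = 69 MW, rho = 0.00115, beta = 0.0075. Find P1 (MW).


P1/P0 = beta / (beta - rho)
P1/P0 = 0.0075 / (0.0075 - 0.00115) = 1.181102
P1 = 69 * 1.181102 = 81.496 MW

81.496


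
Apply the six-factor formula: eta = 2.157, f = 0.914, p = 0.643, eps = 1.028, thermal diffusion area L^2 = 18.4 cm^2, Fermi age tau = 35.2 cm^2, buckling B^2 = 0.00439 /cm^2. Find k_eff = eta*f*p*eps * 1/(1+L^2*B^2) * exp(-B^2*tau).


k_inf = eta*f*p*eps = 2.157*0.914*0.643*1.028 = 1.303168
P_TNL = 1/(1 + L^2*B^2) = 1/(1 + 18.4*0.00439) = 0.9252611
P_FNL = exp(-B^2*tau) = exp(-0.00439*35.2) = 0.8568195
k_eff = k_inf * P_TNL * P_FNL = 1.303168 * 0.9252611 * 0.8568195
k_eff = 1.0331

1.0331


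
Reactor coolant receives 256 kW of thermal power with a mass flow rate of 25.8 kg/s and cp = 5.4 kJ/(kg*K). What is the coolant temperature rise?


dT = Q / (m_dot * cp)
dT = 256 / (25.8 * 5.4)
dT = 1.8375 C

1.8375


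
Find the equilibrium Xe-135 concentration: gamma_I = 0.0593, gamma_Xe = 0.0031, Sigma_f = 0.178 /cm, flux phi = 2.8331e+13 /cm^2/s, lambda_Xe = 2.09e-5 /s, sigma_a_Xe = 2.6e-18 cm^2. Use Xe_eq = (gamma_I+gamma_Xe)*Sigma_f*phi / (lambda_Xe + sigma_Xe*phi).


Xe_eq = (gamma_I + gamma_Xe) * Sigma_f * phi / (lambda_Xe + sigma_Xe * phi)
Numerator = (0.0593 + 0.0031) * 0.178 * 2.8331e+13 = 3.146781e+11
Denominator = 2.09e-5 + 2.6e-18 * 2.8331e+13 = 9.456060e-05
Xe_eq = 3.146781e+11 / 9.456060e-05 = 3.3278e+15 /cm^3

3.3278e+15


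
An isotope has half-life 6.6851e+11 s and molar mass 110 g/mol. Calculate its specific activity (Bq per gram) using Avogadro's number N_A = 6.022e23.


lambda = ln(2) / t_half = ln(2) / 6.6851e+11 = 1.036854e-12 /s
SA = lambda * N_A / M
SA = 1.036854e-12 * 6.022e23 / 110
SA = 5.6763e+09 Bq/g

5.6763e+09


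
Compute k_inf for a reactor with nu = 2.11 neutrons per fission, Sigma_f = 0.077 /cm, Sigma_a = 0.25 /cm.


k_inf = nu * Sigma_f / Sigma_a
k_inf = 2.11 * 0.077 / 0.25
k_inf = 0.64988

0.64988


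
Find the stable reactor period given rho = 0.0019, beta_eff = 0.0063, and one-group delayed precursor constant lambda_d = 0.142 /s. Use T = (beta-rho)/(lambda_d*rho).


T = (beta - rho) / (lambda_d * rho)
T = (0.0063 - 0.0019) / (0.142 * 0.0019)
T = 16.308 s

16.308


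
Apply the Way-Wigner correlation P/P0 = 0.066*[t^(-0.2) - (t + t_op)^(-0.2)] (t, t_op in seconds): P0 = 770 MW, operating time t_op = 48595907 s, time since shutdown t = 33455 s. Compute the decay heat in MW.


P/P0 = 0.066 * [t^(-0.2) - (t + t_op)^(-0.2)]
P/P0 = 0.066 * [33455^(-0.2) - (33455 + 48595907)^(-0.2)]
P/P0 = 0.066 * [0.1244824 - 0.02901485] = 0.006300858
P = 770 * 0.006300858 = 4.8517 MW

4.8517


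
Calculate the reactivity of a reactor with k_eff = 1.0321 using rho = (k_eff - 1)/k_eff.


rho = (k_eff - 1) / k_eff
rho = (1.0321 - 1) / 1.0321
rho = 0.031102

0.031102


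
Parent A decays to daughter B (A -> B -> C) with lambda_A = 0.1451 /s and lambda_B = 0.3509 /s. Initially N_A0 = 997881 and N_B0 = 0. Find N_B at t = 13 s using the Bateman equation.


N_B(t) = lambda_A * N_A0 / (lambda_B - lambda_A) * [exp(-lambda_A*t) - exp(-lambda_B*t)]
exp(-0.1451*13) = 0.1516318; exp(-0.3509*13) = 0.01044429
N_B = 0.1451 * 997881 / (0.3509 - 0.1451) * (0.1516318 - 0.01044429)
N_B = 99334

99334


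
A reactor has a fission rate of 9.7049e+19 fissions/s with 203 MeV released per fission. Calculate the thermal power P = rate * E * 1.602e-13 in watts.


P = fission_rate * E_MeV * 1.602e-13
P = 9.7049e+19 * 203 * 1.602e-13
P = 3.1561e+09 W

3.1561e+09


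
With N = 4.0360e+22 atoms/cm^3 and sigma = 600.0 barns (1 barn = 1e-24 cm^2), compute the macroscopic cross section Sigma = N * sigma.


Sigma = N * sigma_barns * 1e-24
Sigma = 4.0360e+22 * 600.0 * 1e-24
Sigma = 24.216 /cm

24.216


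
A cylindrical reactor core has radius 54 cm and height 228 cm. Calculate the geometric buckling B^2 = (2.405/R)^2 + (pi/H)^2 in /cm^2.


B^2 = (2.405/R)^2 + (pi/H)^2
B^2 = (2.405/54)^2 + (pi/228)^2
B^2 = 0.0021734 /cm^2

0.0021734


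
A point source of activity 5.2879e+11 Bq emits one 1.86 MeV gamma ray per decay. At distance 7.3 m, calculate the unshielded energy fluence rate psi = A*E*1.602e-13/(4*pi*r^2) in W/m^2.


psi = A * E * 1.602e-13 / (4*pi*r^2)
psi = 5.2879e+11 * 1.86 * 1.602e-13 / (4*pi*7.3^2)
psi = 2.3529e-04 W/m^2

2.3529e-04


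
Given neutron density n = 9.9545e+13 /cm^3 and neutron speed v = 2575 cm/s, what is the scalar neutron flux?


phi = n * v
phi = 9.9545e+13 * 2575
phi = 2.5633e+17 /cm^2/s

2.5633e+17


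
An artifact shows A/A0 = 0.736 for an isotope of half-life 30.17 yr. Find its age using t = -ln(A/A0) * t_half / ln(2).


lambda = ln(2) / t_half = ln(2) / 30.17 = 0.02297472 /yr
t = -ln(A/A0) / lambda
t = -ln(0.736) / 0.02297472
t = 13.342 yr

13.342


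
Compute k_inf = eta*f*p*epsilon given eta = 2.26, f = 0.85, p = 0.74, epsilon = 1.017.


k_inf = eta * f * p * epsilon
k_inf = 2.26 * 0.85 * 0.74 * 1.017
k_inf = 1.4457

1.4457


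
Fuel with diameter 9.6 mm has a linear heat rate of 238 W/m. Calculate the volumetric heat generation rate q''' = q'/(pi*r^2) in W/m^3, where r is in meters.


r = D / 2 / 1000 = 9.6 / 2 / 1000 = 0.0048 m
q''' = q' / (pi * r^2)
q''' = 238 / (pi * 0.0048^2)
q''' = 3.2881e+06 W/m^3

3.2881e+06


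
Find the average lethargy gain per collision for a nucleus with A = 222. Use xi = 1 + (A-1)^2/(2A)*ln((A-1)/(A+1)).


xi = 1 + (A-1)^2/(2A) * ln((A-1)/(A+1))
xi = 1 + (222-1)^2/(2*222) * ln((222-1)/(222 +1))
xi = 0.0089820

0.0089820


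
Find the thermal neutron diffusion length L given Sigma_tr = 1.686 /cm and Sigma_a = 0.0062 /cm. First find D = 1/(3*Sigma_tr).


D = 1 / (3 * Sigma_tr) = 1 / (3 * 1.686) = 0.1977066 cm
L = sqrt(D / Sigma_a)
L = sqrt(0.1977066 / 0.0062)
L = 5.6470 cm

5.6470


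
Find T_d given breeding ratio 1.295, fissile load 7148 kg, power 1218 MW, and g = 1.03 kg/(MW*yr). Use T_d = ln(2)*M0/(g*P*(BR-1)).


Breeding gain G = BR - 1 = 1.295 - 1 = 0.295
Fissile production rate = g * P * G = 1.03 * 1218 * 0.295 = 370.0893 kg/yr
T_d = ln(2) * M0 / (g * P * G)
T_d = ln(2) * 7148 / 370.0893 = 13.388 yr

13.388


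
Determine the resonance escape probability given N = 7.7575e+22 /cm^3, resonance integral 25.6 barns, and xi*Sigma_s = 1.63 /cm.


p = exp(-N * I * 1e-24 / (xi*Sigma_s))
p = exp(-7.7575e+22 * 25.6 * 1e-24 / 1.63)
p = 0.29572

0.29572


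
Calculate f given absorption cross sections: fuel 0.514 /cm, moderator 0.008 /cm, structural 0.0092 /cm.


f = Sigma_a_fuel / (Sigma_a_fuel + Sigma_a_mod + Sigma_a_other)
f = 0.514 / (0.514 + 0.008 + 0.0092)
f = 0.96762

0.96762


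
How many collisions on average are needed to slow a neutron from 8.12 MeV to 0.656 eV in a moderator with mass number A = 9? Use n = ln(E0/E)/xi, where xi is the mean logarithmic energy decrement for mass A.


xi = 1 + (A-1)^2/(2A)*ln((A-1)/(A+1)) = 0.2066007 (for A = 9)
n = ln(E0/E) / xi
n = ln(8.12e6 / 0.656) / 0.2066007
n = ln(1.237805e+07) / 0.2066007 = 79.048

79.048


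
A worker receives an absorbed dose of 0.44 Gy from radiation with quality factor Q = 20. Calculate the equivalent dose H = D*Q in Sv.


H = D * Q
H = 0.44 * 20
H = 8.8000 Sv

8.8000


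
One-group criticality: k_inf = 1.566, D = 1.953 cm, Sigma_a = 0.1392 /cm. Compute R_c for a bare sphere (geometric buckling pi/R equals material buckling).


L^2 = D / Sigma_a = 1.953 / 0.1392 = 14.03017 cm^2
B_m^2 = (k_inf - 1) / L^2 = (1.566 - 1) / 14.03017 = 0.04034164 /cm^2
For a bare sphere: B_g = pi/R, so R_c = pi / sqrt(B_m^2)
R_c = pi / sqrt(0.04034164) = 15.641 cm

15.641


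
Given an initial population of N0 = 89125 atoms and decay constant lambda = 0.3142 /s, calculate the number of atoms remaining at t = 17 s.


N = N0 * exp(-lambda * t)
N = 89125 * exp(-0.3142 * 17)
N = 426.83

426.83


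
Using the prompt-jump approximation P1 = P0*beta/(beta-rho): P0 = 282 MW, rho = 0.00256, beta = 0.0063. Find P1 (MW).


P1/P0 = beta / (beta - rho)
P1/P0 = 0.0063 / (0.0063 - 0.00256) = 1.684492
P1 = 282 * 1.684492 = 475.03 MW

475.03


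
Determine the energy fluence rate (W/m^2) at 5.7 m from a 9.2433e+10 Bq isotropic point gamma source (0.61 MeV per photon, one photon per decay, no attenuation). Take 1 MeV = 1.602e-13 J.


psi = A * E * 1.602e-13 / (4*pi*r^2)
psi = 9.2433e+10 * 0.61 * 1.602e-13 / (4*pi*5.7^2)
psi = 2.2124e-05 W/m^2

2.2124e-05


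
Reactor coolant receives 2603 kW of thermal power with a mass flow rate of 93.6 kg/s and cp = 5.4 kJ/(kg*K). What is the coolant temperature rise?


dT = Q / (m_dot * cp)
dT = 2603 / (93.6 * 5.4)
dT = 5.1500 C

5.1500


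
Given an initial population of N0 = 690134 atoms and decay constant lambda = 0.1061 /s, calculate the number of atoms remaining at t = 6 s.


N = N0 * exp(-lambda * t)
N = 690134 * exp(-0.1061 * 6)
N = 365142

365142


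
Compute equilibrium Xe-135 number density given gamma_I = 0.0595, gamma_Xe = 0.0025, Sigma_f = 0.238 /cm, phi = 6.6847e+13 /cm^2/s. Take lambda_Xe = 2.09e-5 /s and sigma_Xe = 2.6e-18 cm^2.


Xe_eq = (gamma_I + gamma_Xe) * Sigma_f * phi / (lambda_Xe + sigma_Xe * phi)
Numerator = (0.0595 + 0.0025) * 0.238 * 6.6847e+13 = 9.863943e+11
Denominator = 2.09e-5 + 2.6e-18 * 6.6847e+13 = 1.947022e-04
Xe_eq = 9.863943e+11 / 1.947022e-04 = 5.0662e+15 /cm^3

5.0662e+15


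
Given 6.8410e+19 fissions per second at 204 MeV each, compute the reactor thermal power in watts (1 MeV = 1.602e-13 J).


P = fission_rate * E_MeV * 1.602e-13
P = 6.8410e+19 * 204 * 1.602e-13
P = 2.2357e+09 W

2.2357e+09


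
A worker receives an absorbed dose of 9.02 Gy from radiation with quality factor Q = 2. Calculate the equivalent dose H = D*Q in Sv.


H = D * Q
H = 9.02 * 2
H = 18.040 Sv

18.040


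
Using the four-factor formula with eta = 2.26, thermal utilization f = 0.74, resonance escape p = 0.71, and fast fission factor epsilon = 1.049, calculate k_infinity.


k_inf = eta * f * p * epsilon
k_inf = 2.26 * 0.74 * 0.71 * 1.049
k_inf = 1.2456

1.2456


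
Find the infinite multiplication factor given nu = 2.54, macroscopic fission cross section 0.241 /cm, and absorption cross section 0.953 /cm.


k_inf = nu * Sigma_f / Sigma_a
k_inf = 2.54 * 0.241 / 0.953
k_inf = 0.64233

0.64233


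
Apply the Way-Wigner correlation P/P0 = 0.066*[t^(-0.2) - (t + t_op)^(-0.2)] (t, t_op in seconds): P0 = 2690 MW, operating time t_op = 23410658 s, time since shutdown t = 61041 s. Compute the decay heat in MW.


P/P0 = 0.066 * [t^(-0.2) - (t + t_op)^(-0.2)]
P/P0 = 0.066 * [61041^(-0.2) - (61041 + 23410658)^(-0.2)]
P/P0 = 0.066 * [0.1103763 - 0.03356534] = 0.005069523
P = 2690 * 0.005069523 = 13.637 MW

13.637


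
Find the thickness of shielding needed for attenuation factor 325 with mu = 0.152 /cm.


x = ln(factor) / mu
x = ln(325) / 0.152
x = 38.051 cm

38.051


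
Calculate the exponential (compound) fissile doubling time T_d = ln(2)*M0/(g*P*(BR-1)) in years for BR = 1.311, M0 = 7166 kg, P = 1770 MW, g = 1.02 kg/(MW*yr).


Breeding gain G = BR - 1 = 1.311 - 1 = 0.311
Fissile production rate = g * P * G = 1.02 * 1770 * 0.311 = 561.4794 kg/yr
T_d = ln(2) * M0 / (g * P * G)
T_d = ln(2) * 7166 / 561.4794 = 8.8464 yr

8.8464


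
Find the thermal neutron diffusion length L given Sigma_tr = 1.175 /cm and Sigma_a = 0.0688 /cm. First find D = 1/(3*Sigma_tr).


D = 1 / (3 * Sigma_tr) = 1 / (3 * 1.175) = 0.2836879 cm
L = sqrt(D / Sigma_a)
L = sqrt(0.2836879 / 0.0688)
L = 2.0306 cm

2.0306


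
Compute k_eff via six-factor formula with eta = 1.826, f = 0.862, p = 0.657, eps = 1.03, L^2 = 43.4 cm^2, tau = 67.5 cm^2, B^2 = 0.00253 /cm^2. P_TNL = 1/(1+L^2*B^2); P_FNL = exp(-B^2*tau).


k_inf = eta*f*p*eps = 1.826*0.862*0.657*1.03 = 1.065150
P_TNL = 1/(1 + L^2*B^2) = 1/(1 + 43.4*0.00253) = 0.9010616
P_FNL = exp(-B^2*tau) = exp(-0.00253*67.5) = 0.8430112
k_eff = k_inf * P_TNL * P_FNL = 1.065150 * 0.9010616 * 0.8430112
k_eff = 0.80909

0.80909


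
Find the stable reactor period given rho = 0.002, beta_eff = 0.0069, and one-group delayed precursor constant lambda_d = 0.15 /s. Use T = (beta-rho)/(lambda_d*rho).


T = (beta - rho) / (lambda_d * rho)
T = (0.0069 - 0.002) / (0.15 * 0.002)
T = 16.333 s

16.333


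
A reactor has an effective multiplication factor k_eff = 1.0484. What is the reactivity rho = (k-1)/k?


rho = (k_eff - 1) / k_eff
rho = (1.0484 - 1) / 1.0484
rho = 0.046166

0.046166


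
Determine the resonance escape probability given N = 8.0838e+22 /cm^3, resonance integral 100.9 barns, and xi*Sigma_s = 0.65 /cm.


p = exp(-N * I * 1e-24 / (xi*Sigma_s))
p = exp(-8.0838e+22 * 100.9 * 1e-24 / 0.65)
p = 3.5501e-06

3.5501e-06


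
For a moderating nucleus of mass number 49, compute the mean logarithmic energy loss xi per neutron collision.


xi = 1 + (A-1)^2/(2A) * ln((A-1)/(A+1))
xi = 1 + (49-1)^2/(2*49) * ln((49-1)/(49 +1))
xi = 0.040267

0.040267


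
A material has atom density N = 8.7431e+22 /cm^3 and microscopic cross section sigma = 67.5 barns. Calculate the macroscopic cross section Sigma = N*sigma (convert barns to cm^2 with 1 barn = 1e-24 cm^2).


Sigma = N * sigma_barns * 1e-24
Sigma = 8.7431e+22 * 67.5 * 1e-24
Sigma = 5.9016 /cm

5.9016


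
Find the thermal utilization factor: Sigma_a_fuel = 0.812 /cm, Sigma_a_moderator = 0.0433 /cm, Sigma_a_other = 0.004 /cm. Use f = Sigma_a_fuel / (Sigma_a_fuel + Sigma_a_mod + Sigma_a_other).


f = Sigma_a_fuel / (Sigma_a_fuel + Sigma_a_mod + Sigma_a_other)
f = 0.812 / (0.812 + 0.0433 + 0.004)
f = 0.94496

0.94496


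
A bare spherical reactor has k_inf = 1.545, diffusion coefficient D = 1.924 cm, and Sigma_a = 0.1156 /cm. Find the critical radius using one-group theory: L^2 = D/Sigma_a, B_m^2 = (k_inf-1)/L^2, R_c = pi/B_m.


L^2 = D / Sigma_a = 1.924 / 0.1156 = 16.64360 cm^2
B_m^2 = (k_inf - 1) / L^2 = (1.545 - 1) / 16.64360 = 0.03274532 /cm^2
For a bare sphere: B_g = pi/R, so R_c = pi / sqrt(B_m^2)
R_c = pi / sqrt(0.03274532) = 17.361 cm

17.361


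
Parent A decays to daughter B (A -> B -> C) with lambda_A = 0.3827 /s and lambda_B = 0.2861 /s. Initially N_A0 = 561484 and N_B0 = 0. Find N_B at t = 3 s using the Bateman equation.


N_B(t) = lambda_A * N_A0 / (lambda_B - lambda_A) * [exp(-lambda_A*t) - exp(-lambda_B*t)]
exp(-0.3827*3) = 0.3172390; exp(-0.2861*3) = 0.4238821
N_B = 0.3827 * 561484 / (0.2861 - 0.3827) * (0.3172390 - 0.4238821)
N_B = 237220

237220


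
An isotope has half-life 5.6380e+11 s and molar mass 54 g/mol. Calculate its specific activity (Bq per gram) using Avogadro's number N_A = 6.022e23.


lambda = ln(2) / t_half = ln(2) / 5.6380e+11 = 1.229420e-12 /s
SA = lambda * N_A / M
SA = 1.229420e-12 * 6.022e23 / 54
SA = 1.3710e+10 Bq/g

1.3710e+10


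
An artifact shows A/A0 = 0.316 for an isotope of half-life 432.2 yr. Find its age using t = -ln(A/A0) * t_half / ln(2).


lambda = ln(2) / t_half = ln(2) / 432.2 = 0.001603765 /yr
t = -ln(A/A0) / lambda
t = -ln(0.316) / 0.001603765
t = 718.32 yr

718.32


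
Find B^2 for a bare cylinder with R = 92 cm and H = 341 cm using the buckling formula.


B^2 = (2.405/R)^2 + (pi/H)^2
B^2 = (2.405/92)^2 + (pi/341)^2
B^2 = 7.6824e-04 /cm^2

7.6824e-04


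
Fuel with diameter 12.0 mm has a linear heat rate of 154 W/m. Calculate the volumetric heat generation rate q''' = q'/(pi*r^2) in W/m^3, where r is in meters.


r = D / 2 / 1000 = 12.0 / 2 / 1000 = 0.006 m
q''' = q' / (pi * r^2)
q''' = 154 / (pi * 0.006^2)
q''' = 1.3617e+06 W/m^3

1.3617e+06


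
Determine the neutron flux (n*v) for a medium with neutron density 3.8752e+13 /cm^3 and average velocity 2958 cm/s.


phi = n * v
phi = 3.8752e+13 * 2958
phi = 1.1463e+17 /cm^2/s

1.1463e+17


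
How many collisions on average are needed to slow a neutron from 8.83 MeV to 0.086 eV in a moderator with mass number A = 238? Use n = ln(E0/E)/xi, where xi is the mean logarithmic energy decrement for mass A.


xi = 1 + (A-1)^2/(2A)*ln((A-1)/(A+1)) = 0.008379872 (for A = 238)
n = ln(E0/E) / xi
n = ln(8.83e6 / 0.086) / 0.008379872
n = ln(1.026744e+08) / 0.008379872 = 2201.4

2201.4


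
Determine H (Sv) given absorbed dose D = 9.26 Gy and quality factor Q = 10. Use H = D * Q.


H = D * Q
H = 9.26 * 10
H = 92.600 Sv

92.600


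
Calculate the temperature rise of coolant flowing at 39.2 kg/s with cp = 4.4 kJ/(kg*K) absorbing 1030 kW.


dT = Q / (m_dot * cp)
dT = 1030 / (39.2 * 4.4)
dT = 5.9717 C

5.9717


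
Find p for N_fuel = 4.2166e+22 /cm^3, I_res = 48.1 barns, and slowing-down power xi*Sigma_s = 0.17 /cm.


p = exp(-N * I * 1e-24 / (xi*Sigma_s))
p = exp(-4.2166e+22 * 48.1 * 1e-24 / 0.17)
p = 6.5864e-06

6.5864e-06


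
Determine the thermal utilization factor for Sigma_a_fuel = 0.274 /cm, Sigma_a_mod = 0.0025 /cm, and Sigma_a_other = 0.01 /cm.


f = Sigma_a_fuel / (Sigma_a_fuel + Sigma_a_mod + Sigma_a_other)
f = 0.274 / (0.274 + 0.0025 + 0.01)
f = 0.95637

0.95637


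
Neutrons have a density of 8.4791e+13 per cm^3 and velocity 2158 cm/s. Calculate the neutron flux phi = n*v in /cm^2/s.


phi = n * v
phi = 8.4791e+13 * 2158
phi = 1.8298e+17 /cm^2/s

1.8298e+17


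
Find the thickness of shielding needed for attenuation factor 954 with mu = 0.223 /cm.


x = ln(factor) / mu
x = ln(954) / 0.223
x = 30.765 cm

30.765


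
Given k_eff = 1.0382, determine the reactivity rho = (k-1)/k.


rho = (k_eff - 1) / k_eff
rho = (1.0382 - 1) / 1.0382
rho = 0.036794

0.036794


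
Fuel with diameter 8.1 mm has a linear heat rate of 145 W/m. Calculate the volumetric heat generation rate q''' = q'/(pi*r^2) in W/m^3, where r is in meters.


r = D / 2 / 1000 = 8.1 / 2 / 1000 = 0.00405 m
q''' = q' / (pi * r^2)
q''' = 145 / (pi * 0.00405^2)
q''' = 2.8139e+06 W/m^3

2.8139e+06


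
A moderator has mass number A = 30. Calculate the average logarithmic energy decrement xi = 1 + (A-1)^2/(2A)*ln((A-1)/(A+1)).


xi = 1 + (A-1)^2/(2A) * ln((A-1)/(A+1))
xi = 1 + (30-1)^2/(2*30) * ln((30-1)/(30 +1))
xi = 0.065209

0.065209


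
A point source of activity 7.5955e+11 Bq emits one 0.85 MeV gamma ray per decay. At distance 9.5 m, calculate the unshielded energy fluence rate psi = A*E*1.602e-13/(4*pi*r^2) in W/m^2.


psi = A * E * 1.602e-13 / (4*pi*r^2)
psi = 7.5955e+11 * 0.85 * 1.602e-13 / (4*pi*9.5^2)
psi = 9.1197e-05 W/m^2

9.1197e-05


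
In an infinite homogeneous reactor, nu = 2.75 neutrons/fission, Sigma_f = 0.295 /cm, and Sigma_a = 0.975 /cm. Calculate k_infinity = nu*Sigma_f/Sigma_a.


k_inf = nu * Sigma_f / Sigma_a
k_inf = 2.75 * 0.295 / 0.975
k_inf = 0.83205

0.83205


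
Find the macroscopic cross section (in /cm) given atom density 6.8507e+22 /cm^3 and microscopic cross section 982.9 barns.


Sigma = N * sigma_barns * 1e-24
Sigma = 6.8507e+22 * 982.9 * 1e-24
Sigma = 67.336 /cm

67.336


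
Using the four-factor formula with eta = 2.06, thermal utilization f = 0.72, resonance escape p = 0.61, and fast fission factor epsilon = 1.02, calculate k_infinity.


k_inf = eta * f * p * epsilon
k_inf = 2.06 * 0.72 * 0.61 * 1.02
k_inf = 0.92285

0.92285


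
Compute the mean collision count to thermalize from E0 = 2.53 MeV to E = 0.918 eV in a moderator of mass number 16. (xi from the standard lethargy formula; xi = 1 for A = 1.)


xi = 1 + (A-1)^2/(2A)*ln((A-1)/(A+1)) = 0.1199467 (for A = 16)
n = ln(E0/E) / xi
n = ln(2.53e6 / 0.918) / 0.1199467
n = ln(2.755991e+06) / 0.1199467 = 123.63

123.63


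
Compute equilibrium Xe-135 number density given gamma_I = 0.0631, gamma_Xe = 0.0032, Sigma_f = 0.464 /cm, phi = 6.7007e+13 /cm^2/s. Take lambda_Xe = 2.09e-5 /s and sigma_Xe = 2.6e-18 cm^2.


Xe_eq = (gamma_I + gamma_Xe) * Sigma_f * phi / (lambda_Xe + sigma_Xe * phi)
Numerator = (0.0631 + 0.0032) * 0.464 * 6.7007e+13 = 2.061350e+12
Denominator = 2.09e-5 + 2.6e-18 * 6.7007e+13 = 1.951182e-04
Xe_eq = 2.061350e+12 / 1.951182e-04 = 1.0565e+16 /cm^3

1.0565e+16


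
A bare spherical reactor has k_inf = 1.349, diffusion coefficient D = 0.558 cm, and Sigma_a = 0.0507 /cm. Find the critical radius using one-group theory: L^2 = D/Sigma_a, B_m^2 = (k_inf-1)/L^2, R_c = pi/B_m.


L^2 = D / Sigma_a = 0.558 / 0.0507 = 11.00592 cm^2
B_m^2 = (k_inf - 1) / L^2 = (1.349 - 1) / 11.00592 = 0.03171021 /cm^2
For a bare sphere: B_g = pi/R, so R_c = pi / sqrt(B_m^2)
R_c = pi / sqrt(0.03171021) = 17.642 cm

17.642


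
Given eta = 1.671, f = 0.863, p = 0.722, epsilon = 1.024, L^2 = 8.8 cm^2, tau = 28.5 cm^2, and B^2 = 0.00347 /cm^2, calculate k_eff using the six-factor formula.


k_inf = eta*f*p*eps = 1.671*0.863*0.722*1.024 = 1.066165
P_TNL = 1/(1 + L^2*B^2) = 1/(1 + 8.8*0.00347) = 0.9703688
P_FNL = exp(-B^2*tau) = exp(-0.00347*28.5) = 0.9058378
k_eff = k_inf * P_TNL * P_FNL = 1.066165 * 0.9703688 * 0.9058378
k_eff = 0.93716

0.93716


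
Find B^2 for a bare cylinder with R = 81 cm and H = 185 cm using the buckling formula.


B^2 = (2.405/R)^2 + (pi/H)^2
B^2 = (2.405/81)^2 + (pi/185)^2
B^2 = 0.0011700 /cm^2

0.0011700


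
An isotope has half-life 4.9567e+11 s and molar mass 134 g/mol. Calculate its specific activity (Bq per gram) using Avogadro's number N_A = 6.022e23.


lambda = ln(2) / t_half = ln(2) / 4.9567e+11 = 1.398405e-12 /s
SA = lambda * N_A / M
SA = 1.398405e-12 * 6.022e23 / 134
SA = 6.2845e+09 Bq/g

6.2845e+09


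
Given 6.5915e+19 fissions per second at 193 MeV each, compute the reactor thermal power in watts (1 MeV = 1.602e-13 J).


P = fission_rate * E_MeV * 1.602e-13
P = 6.5915e+19 * 193 * 1.602e-13
P = 2.0380e+09 W

2.0380e+09


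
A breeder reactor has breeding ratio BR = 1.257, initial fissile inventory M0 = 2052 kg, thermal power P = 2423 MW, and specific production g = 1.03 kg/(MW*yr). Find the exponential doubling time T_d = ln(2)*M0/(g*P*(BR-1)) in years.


Breeding gain G = BR - 1 = 1.257 - 1 = 0.257
Fissile production rate = g * P * G = 1.03 * 2423 * 0.257 = 641.39233 kg/yr
T_d = ln(2) * M0 / (g * P * G)
T_d = ln(2) * 2052 / 641.39233 = 2.2176 yr

2.2176


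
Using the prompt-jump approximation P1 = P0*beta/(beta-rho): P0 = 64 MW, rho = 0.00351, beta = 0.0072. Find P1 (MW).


P1/P0 = beta / (beta - rho)
P1/P0 = 0.0072 / (0.0072 - 0.00351) = 1.951220
P1 = 64 * 1.951220 = 124.88 MW

124.88


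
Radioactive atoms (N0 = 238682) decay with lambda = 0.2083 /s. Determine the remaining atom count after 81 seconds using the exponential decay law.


N = N0 * exp(-lambda * t)
N = 238682 * exp(-0.2083 * 81)
N = 0.011227

0.011227


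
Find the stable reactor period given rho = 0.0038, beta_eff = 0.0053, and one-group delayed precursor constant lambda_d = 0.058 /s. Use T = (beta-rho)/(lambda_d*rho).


T = (beta - rho) / (lambda_d * rho)
T = (0.0053 - 0.0038) / (0.058 * 0.0038)
T = 6.8058 s

6.8058


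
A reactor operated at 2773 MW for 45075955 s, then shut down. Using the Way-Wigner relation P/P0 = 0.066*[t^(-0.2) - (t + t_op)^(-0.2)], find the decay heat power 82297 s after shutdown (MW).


P/P0 = 0.066 * [t^(-0.2) - (t + t_op)^(-0.2)]
P/P0 = 0.066 * [82297^(-0.2) - (82297 + 45075955)^(-0.2)]
P/P0 = 0.066 * [0.1039736 - 0.02944778] = 0.004918704
P = 2773 * 0.004918704 = 13.640 MW

13.640
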